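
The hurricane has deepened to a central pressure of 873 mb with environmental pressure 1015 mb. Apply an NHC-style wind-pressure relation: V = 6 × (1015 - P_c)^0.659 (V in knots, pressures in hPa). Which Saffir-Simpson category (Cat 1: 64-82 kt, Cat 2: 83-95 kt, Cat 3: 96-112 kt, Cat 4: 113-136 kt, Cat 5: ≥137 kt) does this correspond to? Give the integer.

5

ΔP = 1015 − 873 = 142 mb.
V ≈ 6 × 142^0.659 = 6 × 26.20 ≈ 157 kt.
157 kt falls in the Category 5 band.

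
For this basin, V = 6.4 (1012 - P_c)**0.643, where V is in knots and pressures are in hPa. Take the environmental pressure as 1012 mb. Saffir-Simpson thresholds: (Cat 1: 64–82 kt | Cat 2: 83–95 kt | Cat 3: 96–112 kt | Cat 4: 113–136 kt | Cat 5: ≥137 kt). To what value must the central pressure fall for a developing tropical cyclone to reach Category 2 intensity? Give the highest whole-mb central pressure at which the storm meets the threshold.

958 mb

Category 2 begins at V = 83 kt.
Required ΔP = (83/6.4)^(1/0.643) = 12.969^1.555 ≈ 53.80 mb.
P_c ≤ 1012 − 53.80 = 958.20, so the highest integer P_c is 958 mb.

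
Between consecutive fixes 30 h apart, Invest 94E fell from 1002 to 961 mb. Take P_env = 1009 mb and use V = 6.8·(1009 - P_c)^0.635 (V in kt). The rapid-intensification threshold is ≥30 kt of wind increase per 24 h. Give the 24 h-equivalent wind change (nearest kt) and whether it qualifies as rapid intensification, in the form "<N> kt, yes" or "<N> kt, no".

V₁: ΔP = 7, V ≈ 6.8 × 7^0.635 ≈ 23.40 kt.
V₂: ΔP = 48, V ≈ 6.8 × 48^0.635 ≈ 79.45 kt.
ΔV over 30 h = 56.05 kt → 24 h equivalent = 56.05 × 24/30 ≈ 44.84 kt.
45 kt ≥ 30 kt ⇒ rapid intensification.

45 kt, yes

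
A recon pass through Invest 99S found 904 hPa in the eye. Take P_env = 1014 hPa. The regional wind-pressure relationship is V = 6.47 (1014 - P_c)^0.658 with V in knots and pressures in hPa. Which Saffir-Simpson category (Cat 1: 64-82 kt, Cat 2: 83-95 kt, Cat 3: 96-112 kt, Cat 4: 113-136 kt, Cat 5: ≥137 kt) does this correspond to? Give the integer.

ΔP = 1014 − 904 = 110 hPa.
V ≈ 6.47 × 110^0.658 = 6.47 × 22.04 ≈ 143 kt.
143 kt falls in the Category 5 band.

5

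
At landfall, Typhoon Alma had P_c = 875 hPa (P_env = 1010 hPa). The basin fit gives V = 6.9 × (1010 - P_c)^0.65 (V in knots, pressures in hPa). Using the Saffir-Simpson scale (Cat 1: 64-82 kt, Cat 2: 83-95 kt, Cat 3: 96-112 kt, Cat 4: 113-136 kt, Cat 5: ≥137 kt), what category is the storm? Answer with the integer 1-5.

5

ΔP = 1010 − 875 = 135 hPa.
V ≈ 6.9 × 135^0.65 = 6.9 × 24.25 ≈ 167 kt.
167 kt falls in the Category 5 band.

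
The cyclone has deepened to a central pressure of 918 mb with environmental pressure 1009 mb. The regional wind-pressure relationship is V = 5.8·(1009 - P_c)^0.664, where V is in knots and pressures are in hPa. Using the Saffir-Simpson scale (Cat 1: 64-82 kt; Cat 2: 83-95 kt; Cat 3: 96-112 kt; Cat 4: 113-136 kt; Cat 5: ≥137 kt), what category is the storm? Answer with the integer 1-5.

ΔP = 1009 − 918 = 91 mb.
V ≈ 5.8 × 91^0.664 = 5.8 × 19.99 ≈ 116 kt.
116 kt falls in the Category 4 band.

4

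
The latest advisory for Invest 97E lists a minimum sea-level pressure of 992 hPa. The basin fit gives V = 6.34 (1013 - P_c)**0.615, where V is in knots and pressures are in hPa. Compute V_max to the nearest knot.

ΔP = 1013 − 992 = 21 hPa.
21^0.615 ≈ 6.504.
V ≈ 6.34 × 6.504 ≈ 41.2 kt.

41 kt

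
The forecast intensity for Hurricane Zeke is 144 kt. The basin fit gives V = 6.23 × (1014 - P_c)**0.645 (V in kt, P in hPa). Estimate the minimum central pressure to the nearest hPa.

884 hPa

ΔP = (V / 6.23)^(1/0.645) = (144/6.23)^1.550.
144/6.23 = 23.114; 23.114^1.550 ≈ 130.18 hPa.
P_c = 1014 − 130.18 = 883.82 ≈ 884 hPa.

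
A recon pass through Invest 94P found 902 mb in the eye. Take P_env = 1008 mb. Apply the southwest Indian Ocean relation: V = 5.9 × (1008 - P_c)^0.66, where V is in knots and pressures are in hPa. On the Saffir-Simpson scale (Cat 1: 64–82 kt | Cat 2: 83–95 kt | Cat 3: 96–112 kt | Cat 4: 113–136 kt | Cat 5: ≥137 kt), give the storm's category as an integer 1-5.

ΔP = 1008 − 902 = 106 mb.
V ≈ 5.9 × 106^0.66 = 5.9 × 21.71 ≈ 128 kt.
128 kt falls in the Category 4 band.

4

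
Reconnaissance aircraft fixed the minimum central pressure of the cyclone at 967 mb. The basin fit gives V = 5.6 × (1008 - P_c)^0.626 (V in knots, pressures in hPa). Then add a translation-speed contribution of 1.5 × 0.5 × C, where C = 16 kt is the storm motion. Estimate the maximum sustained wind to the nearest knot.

ΔP = 1008 − 967 = 41 mb.
41^0.626 ≈ 10.224.
V ≈ 5.6 × 10.224 ≈ 57.3 kt.
Translation term: 1.5 × 0.5 × 16 = 12 kt.
Corrected V ≈ 69.3 kt → 69 kt.

69 kt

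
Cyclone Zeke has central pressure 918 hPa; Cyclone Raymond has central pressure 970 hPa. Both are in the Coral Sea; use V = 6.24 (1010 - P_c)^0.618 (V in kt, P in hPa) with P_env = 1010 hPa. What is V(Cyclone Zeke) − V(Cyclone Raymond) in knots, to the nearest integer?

41 kt

Cyclone Zeke: ΔP = 92; V ≈ 6.24 × 92^0.618 ≈ 102.05 kt.
Cyclone Raymond: ΔP = 40; V ≈ 6.24 × 40^0.618 ≈ 60.99 kt.
Difference ≈ 102.05 − 60.99 = 41.06 → 41 kt.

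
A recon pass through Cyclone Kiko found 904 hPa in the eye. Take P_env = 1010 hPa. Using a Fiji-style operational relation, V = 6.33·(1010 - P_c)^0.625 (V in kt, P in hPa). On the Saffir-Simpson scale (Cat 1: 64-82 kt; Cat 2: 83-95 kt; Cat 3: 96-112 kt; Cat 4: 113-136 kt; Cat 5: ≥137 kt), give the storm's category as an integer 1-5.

4

ΔP = 1010 − 904 = 106 hPa.
V ≈ 6.33 × 106^0.625 = 6.33 × 18.44 ≈ 117 kt.
117 kt falls in the Category 4 band.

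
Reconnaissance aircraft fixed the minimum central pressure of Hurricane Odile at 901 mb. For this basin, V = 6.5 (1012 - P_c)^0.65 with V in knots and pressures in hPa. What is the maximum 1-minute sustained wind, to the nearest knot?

ΔP = 1012 − 901 = 111 mb.
111^0.65 ≈ 21.353.
V ≈ 6.5 × 21.353 ≈ 138.8 kt.

139 kt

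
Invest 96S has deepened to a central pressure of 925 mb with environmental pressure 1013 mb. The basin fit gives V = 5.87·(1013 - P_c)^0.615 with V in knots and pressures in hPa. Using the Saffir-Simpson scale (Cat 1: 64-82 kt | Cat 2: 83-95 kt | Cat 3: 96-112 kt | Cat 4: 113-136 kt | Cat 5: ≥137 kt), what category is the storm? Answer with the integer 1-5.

2

ΔP = 1013 − 925 = 88 mb.
V ≈ 5.87 × 88^0.615 = 5.87 × 15.70 ≈ 92 kt.
92 kt falls in the Category 2 band.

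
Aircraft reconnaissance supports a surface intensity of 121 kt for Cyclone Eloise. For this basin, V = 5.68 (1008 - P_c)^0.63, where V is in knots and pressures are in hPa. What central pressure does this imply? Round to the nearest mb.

880 mb

ΔP = (V / 5.68)^(1/0.63) = (121/5.68)^1.587.
121/5.68 = 21.303; 21.303^1.587 ≈ 128.42 mb.
P_c = 1008 − 128.42 = 879.58 ≈ 880 mb.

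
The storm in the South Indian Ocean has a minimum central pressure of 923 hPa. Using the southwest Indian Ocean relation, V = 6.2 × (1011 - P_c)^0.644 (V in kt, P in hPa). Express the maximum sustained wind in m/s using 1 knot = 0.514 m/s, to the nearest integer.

57 m/s

ΔP = 1011 − 923 = 88 hPa.
V ≈ 6.2 × 88^0.644 = 6.2 × 17.875 ≈ 110.825 kt.
110.825 × 0.514 ≈ 56.96 m/s → 57 m/s.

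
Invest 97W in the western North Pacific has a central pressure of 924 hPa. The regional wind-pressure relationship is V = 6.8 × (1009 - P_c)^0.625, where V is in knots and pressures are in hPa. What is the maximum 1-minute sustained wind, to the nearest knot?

109 kt

ΔP = 1009 − 924 = 85 hPa.
85^0.625 ≈ 16.065.
V ≈ 6.8 × 16.065 ≈ 109.2 kt.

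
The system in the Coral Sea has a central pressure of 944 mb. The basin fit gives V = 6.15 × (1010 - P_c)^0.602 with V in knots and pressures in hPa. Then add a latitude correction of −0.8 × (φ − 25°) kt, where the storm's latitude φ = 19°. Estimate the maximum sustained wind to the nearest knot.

81 kt

ΔP = 1010 − 944 = 66 mb.
66^0.602 ≈ 12.456.
V ≈ 6.15 × 12.456 ≈ 76.6 kt.
Latitude correction: −0.8 × (19 − 25) = 4.8 kt.
Corrected V ≈ 81.4 kt → 81 kt.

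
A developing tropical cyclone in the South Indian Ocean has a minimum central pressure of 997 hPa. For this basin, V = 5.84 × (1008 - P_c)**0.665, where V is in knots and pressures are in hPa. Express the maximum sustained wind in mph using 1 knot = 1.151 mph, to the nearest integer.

ΔP = 1008 − 997 = 11 hPa.
V ≈ 5.84 × 11^0.665 = 5.84 × 4.926 ≈ 28.770 kt.
28.770 × 1.151 ≈ 33.11 mph → 33 mph.

33 mph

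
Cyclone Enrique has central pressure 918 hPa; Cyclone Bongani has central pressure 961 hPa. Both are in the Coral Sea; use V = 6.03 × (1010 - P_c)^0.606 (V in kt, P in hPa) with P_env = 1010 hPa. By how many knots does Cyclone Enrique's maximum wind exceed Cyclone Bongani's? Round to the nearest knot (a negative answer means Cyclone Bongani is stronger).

Cyclone Enrique: ΔP = 92; V ≈ 6.03 × 92^0.606 ≈ 93.41 kt.
Cyclone Bongani: ΔP = 49; V ≈ 6.03 × 49^0.606 ≈ 63.76 kt.
Difference ≈ 93.41 − 63.76 = 29.65 → 30 kt.

30 kt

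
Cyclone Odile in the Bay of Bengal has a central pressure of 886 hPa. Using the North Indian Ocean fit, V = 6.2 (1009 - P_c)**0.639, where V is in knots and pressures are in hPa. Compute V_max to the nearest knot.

ΔP = 1009 − 886 = 123 hPa.
123^0.639 ≈ 21.650.
V ≈ 6.2 × 21.650 ≈ 134.2 kt.

134 kt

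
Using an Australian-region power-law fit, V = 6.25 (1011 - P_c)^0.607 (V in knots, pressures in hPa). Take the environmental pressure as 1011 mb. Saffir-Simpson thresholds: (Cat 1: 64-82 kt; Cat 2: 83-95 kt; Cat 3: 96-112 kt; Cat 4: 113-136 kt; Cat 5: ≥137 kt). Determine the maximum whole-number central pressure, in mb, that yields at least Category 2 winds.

Category 2 begins at V = 83 kt.
Required ΔP = (83/6.25)^(1/0.607) = 13.280^1.647 ≈ 70.86 mb.
P_c ≤ 1011 − 70.86 = 940.14, so the highest integer P_c is 940 mb.

940 mb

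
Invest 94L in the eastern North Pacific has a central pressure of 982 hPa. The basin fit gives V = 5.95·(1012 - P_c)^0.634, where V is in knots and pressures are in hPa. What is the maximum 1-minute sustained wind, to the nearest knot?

ΔP = 1012 − 982 = 30 hPa.
30^0.634 ≈ 8.640.
V ≈ 5.95 × 8.640 ≈ 51.4 kt.

51 kt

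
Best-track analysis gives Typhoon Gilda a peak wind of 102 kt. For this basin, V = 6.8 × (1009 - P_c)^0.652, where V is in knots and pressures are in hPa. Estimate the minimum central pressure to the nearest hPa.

945 hPa

ΔP = (V / 6.8)^(1/0.652) = (102/6.8)^1.534.
102/6.8 = 15.000; 15.000^1.534 ≈ 63.65 hPa.
P_c = 1009 − 63.65 = 945.35 ≈ 945 hPa.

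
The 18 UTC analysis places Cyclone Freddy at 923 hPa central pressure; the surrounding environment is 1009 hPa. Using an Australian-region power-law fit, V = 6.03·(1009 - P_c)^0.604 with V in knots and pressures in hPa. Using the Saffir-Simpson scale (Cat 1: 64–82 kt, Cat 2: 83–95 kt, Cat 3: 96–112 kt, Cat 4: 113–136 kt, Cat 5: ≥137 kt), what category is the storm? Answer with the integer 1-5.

ΔP = 1009 − 923 = 86 hPa.
V ≈ 6.03 × 86^0.604 = 6.03 × 14.74 ≈ 89 kt.
89 kt falls in the Category 2 band.

2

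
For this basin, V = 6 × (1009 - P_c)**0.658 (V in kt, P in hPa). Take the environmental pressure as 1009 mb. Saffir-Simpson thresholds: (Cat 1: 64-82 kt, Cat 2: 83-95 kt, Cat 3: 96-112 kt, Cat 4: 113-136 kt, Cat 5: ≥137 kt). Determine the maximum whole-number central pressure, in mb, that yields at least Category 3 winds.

941 mb

Category 3 begins at V = 96 kt.
Required ΔP = (96/6)^(1/0.658) = 16.000^1.520 ≈ 67.60 mb.
P_c ≤ 1009 − 67.60 = 941.40, so the highest integer P_c is 941 mb.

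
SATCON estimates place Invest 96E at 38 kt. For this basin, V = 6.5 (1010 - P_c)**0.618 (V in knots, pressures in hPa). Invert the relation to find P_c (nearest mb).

993 mb

ΔP = (V / 6.5)^(1/0.618) = (38/6.5)^1.618.
38/6.5 = 5.846; 5.846^1.618 ≈ 17.41 mb.
P_c = 1010 − 17.41 = 992.59 ≈ 993 mb.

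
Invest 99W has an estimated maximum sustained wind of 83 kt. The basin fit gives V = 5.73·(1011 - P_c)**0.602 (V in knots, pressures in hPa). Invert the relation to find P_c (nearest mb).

ΔP = (V / 5.73)^(1/0.602) = (83/5.73)^1.661.
83/5.73 = 14.485; 14.485^1.661 ≈ 84.81 mb.
P_c = 1011 − 84.81 = 926.19 ≈ 926 mb.

926 mb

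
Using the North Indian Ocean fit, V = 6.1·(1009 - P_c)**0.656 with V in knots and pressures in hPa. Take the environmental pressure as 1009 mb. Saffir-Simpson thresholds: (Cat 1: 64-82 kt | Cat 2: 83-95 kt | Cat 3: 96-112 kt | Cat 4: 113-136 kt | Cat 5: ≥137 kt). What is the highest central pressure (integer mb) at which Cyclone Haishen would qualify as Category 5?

894 mb

Category 5 begins at V = 137 kt.
Required ΔP = (137/6.1)^(1/0.656) = 22.459^1.524 ≈ 114.83 mb.
P_c ≤ 1009 − 114.83 = 894.17, so the highest integer P_c is 894 mb.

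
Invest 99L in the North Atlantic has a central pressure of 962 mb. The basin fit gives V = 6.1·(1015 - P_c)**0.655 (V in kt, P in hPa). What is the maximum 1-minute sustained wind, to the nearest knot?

ΔP = 1015 − 962 = 53 mb.
53^0.655 ≈ 13.471.
V ≈ 6.1 × 13.471 ≈ 82.2 kt.

82 kt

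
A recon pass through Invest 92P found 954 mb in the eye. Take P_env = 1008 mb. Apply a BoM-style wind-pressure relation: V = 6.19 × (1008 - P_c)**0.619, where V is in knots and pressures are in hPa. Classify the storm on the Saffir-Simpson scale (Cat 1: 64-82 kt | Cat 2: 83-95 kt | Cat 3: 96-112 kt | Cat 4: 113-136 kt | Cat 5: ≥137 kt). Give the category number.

1

ΔP = 1008 − 954 = 54 mb.
V ≈ 6.19 × 54^0.619 = 6.19 × 11.81 ≈ 73 kt.
73 kt falls in the Category 1 band.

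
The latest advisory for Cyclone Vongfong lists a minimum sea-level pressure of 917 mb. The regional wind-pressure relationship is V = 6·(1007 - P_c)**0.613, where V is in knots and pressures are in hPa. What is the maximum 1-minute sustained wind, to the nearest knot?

ΔP = 1007 − 917 = 90 mb.
90^0.613 ≈ 15.774.
V ≈ 6 × 15.774 ≈ 94.6 kt.

95 kt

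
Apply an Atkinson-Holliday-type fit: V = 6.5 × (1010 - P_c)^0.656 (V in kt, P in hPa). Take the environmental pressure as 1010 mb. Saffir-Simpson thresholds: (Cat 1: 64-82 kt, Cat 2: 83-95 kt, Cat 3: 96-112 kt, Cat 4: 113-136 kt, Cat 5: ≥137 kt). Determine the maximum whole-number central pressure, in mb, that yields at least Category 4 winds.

932 mb

Category 4 begins at V = 113 kt.
Required ΔP = (113/6.5)^(1/0.656) = 17.385^1.524 ≈ 77.71 mb.
P_c ≤ 1010 − 77.71 = 932.29, so the highest integer P_c is 932 mb.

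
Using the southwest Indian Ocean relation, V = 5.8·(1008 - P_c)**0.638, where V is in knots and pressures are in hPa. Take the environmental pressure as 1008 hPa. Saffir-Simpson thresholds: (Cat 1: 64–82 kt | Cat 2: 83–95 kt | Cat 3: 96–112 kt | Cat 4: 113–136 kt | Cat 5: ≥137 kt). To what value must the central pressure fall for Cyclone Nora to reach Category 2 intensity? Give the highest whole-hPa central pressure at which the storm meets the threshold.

Category 2 begins at V = 83 kt.
Required ΔP = (83/5.8)^(1/0.638) = 14.310^1.567 ≈ 64.77 hPa.
P_c ≤ 1008 − 64.77 = 943.23, so the highest integer P_c is 943 hPa.

943 hPa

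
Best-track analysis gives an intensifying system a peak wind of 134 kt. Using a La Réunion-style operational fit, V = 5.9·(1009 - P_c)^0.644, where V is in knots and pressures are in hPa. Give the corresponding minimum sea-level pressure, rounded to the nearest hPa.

ΔP = (V / 5.9)^(1/0.644) = (134/5.9)^1.553.
134/5.9 = 22.712; 22.712^1.553 ≈ 127.64 hPa.
P_c = 1009 − 127.64 = 881.36 ≈ 881 hPa.

881 hPa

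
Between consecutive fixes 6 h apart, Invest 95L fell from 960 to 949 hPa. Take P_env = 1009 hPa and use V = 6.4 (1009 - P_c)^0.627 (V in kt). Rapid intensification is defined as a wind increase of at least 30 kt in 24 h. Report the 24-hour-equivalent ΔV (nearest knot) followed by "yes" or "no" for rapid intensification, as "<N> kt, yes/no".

V₁: ΔP = 49, V ≈ 6.4 × 49^0.627 ≈ 73.44 kt.
V₂: ΔP = 60, V ≈ 6.4 × 60^0.627 ≈ 83.38 kt.
ΔV over 6 h = 9.94 kt → 24 h equivalent = 9.94 × 24/6 ≈ 39.76 kt.
40 kt ≥ 30 kt ⇒ rapid intensification.

40 kt, yes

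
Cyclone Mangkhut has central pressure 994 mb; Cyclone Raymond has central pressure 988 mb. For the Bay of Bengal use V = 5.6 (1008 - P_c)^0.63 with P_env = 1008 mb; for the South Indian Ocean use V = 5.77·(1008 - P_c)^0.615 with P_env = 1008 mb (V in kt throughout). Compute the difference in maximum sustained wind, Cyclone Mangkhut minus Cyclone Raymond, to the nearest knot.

Cyclone Mangkhut: ΔP = 14; V ≈ 5.6 × 14^0.63 ≈ 29.53 kt.
Cyclone Raymond: ΔP = 20; V ≈ 5.77 × 20^0.615 ≈ 36.42 kt.
Difference ≈ 29.53 − 36.42 = -6.89 → -7 kt.

-7 kt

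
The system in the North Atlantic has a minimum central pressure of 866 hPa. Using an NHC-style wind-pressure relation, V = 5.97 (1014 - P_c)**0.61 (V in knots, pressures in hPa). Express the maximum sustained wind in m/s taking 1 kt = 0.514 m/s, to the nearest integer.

ΔP = 1014 − 866 = 148 hPa.
V ≈ 5.97 × 148^0.61 = 5.97 × 21.079 ≈ 125.844 kt.
125.844 × 0.514 ≈ 64.68 m/s → 65 m/s.

65 m/s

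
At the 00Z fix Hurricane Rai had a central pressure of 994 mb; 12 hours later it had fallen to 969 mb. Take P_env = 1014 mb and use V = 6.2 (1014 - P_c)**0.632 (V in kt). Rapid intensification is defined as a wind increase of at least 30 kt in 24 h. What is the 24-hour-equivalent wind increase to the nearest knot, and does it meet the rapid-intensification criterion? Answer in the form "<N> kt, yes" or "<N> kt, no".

V₁: ΔP = 20, V ≈ 6.2 × 20^0.632 ≈ 41.18 kt.
V₂: ΔP = 45, V ≈ 6.2 × 45^0.632 ≈ 68.74 kt.
ΔV over 12 h = 27.56 kt → 24 h equivalent = 27.56 × 24/12 ≈ 55.12 kt.
55 kt ≥ 30 kt ⇒ rapid intensification.

55 kt, yes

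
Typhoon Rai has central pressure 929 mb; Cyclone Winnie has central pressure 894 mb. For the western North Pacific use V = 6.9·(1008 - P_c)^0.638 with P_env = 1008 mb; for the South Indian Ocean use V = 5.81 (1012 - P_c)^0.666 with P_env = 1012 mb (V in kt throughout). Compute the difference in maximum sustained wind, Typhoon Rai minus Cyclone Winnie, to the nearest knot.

-27 kt

Typhoon Rai: ΔP = 79; V ≈ 6.9 × 79^0.638 ≈ 112.08 kt.
Cyclone Winnie: ΔP = 118; V ≈ 5.81 × 118^0.666 ≈ 139.33 kt.
Difference ≈ 112.08 − 139.33 = -27.25 → -27 kt.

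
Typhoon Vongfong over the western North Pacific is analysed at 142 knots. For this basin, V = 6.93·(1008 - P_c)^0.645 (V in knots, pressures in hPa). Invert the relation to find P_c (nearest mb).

ΔP = (V / 6.93)^(1/0.645) = (142/6.93)^1.550.
142/6.93 = 20.491; 20.491^1.550 ≈ 108.00 mb.
P_c = 1008 − 108.00 = 900.00 ≈ 900 mb.

900 mb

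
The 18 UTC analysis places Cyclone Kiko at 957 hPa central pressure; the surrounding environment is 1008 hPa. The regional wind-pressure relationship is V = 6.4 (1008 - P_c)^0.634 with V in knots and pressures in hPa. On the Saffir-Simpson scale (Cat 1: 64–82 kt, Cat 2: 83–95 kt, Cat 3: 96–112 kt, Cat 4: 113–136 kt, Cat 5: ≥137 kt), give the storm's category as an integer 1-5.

ΔP = 1008 − 957 = 51 hPa.
V ≈ 6.4 × 51^0.634 = 6.4 × 12.09 ≈ 77 kt.
77 kt falls in the Category 1 band.

1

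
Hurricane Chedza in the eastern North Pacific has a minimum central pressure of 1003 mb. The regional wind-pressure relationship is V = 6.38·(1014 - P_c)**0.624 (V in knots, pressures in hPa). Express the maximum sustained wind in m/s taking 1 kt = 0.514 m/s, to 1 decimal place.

ΔP = 1014 − 1003 = 11 mb.
V ≈ 6.38 × 11^0.624 = 6.38 × 4.465 ≈ 28.487 kt.
28.487 × 0.514 ≈ 14.64 m/s → 14.6 m/s.

14.6 m/s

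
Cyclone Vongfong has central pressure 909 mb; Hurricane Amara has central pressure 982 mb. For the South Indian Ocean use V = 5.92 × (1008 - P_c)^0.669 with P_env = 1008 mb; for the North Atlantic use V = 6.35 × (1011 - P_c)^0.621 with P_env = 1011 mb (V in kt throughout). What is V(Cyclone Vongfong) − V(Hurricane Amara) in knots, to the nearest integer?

77 kt

Cyclone Vongfong: ΔP = 99; V ≈ 5.92 × 99^0.669 ≈ 128.06 kt.
Hurricane Amara: ΔP = 29; V ≈ 6.35 × 29^0.621 ≈ 51.40 kt.
Difference ≈ 128.06 − 51.40 = 76.66 → 77 kt.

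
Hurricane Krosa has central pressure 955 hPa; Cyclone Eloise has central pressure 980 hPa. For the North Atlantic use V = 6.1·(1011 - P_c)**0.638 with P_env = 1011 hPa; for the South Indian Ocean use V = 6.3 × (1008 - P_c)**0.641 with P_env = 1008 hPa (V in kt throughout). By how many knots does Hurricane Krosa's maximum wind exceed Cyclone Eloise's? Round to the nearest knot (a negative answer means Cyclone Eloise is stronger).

Hurricane Krosa: ΔP = 56; V ≈ 6.1 × 56^0.638 ≈ 79.56 kt.
Cyclone Eloise: ΔP = 28; V ≈ 6.3 × 28^0.641 ≈ 53.33 kt.
Difference ≈ 79.56 − 53.33 = 26.23 → 26 kt.

26 kt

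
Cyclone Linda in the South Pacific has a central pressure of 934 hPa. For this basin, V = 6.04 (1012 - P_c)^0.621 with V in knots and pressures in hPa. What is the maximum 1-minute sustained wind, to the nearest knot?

ΔP = 1012 − 934 = 78 hPa.
78^0.621 ≈ 14.962.
V ≈ 6.04 × 14.962 ≈ 90.4 kt.

90 kt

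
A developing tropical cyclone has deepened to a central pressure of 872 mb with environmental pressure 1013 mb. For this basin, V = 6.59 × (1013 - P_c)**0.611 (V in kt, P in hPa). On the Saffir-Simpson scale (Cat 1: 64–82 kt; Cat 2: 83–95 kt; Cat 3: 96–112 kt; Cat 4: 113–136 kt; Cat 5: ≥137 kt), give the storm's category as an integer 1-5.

ΔP = 1013 − 872 = 141 mb.
V ≈ 6.59 × 141^0.611 = 6.59 × 20.57 ≈ 136 kt.
136 kt falls in the Category 4 band.

4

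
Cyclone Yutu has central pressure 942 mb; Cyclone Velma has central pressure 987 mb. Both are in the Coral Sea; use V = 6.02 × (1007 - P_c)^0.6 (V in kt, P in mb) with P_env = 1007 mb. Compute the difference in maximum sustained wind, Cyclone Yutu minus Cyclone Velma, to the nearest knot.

37 kt

Cyclone Yutu: ΔP = 65; V ≈ 6.02 × 65^0.6 ≈ 73.68 kt.
Cyclone Velma: ΔP = 20; V ≈ 6.02 × 20^0.6 ≈ 36.33 kt.
Difference ≈ 73.68 − 36.33 = 37.35 → 37 kt.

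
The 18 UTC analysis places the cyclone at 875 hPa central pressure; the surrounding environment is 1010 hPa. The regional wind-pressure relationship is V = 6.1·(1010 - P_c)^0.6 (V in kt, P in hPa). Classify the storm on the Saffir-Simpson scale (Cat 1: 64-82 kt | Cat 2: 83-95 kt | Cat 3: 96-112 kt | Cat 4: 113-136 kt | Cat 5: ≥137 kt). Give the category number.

4

ΔP = 1010 − 875 = 135 hPa.
V ≈ 6.1 × 135^0.6 = 6.1 × 18.98 ≈ 116 kt.
116 kt falls in the Category 4 band.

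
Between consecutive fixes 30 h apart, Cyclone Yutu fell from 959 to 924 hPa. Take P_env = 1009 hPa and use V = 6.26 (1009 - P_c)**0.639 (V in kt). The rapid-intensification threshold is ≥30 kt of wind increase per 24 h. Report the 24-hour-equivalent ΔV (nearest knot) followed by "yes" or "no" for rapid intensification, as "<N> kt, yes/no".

V₁: ΔP = 50, V ≈ 6.26 × 50^0.639 ≈ 76.25 kt.
V₂: ΔP = 85, V ≈ 6.26 × 85^0.639 ≈ 107.02 kt.
ΔV over 30 h = 30.77 kt → 24 h equivalent = 30.77 × 24/30 ≈ 24.62 kt.
25 kt < 30 kt ⇒ not rapid intensification.

25 kt, no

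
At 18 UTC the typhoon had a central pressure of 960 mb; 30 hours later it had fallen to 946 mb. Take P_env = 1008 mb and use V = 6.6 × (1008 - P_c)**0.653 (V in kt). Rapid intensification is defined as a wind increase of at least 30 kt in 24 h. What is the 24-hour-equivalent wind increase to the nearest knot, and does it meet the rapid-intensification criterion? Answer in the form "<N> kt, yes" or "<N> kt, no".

12 kt, no

V₁: ΔP = 48, V ≈ 6.6 × 48^0.653 ≈ 82.68 kt.
V₂: ΔP = 62, V ≈ 6.6 × 62^0.653 ≈ 97.72 kt.
ΔV over 30 h = 15.04 kt → 24 h equivalent = 15.04 × 24/30 ≈ 12.03 kt.
12 kt < 30 kt ⇒ not rapid intensification.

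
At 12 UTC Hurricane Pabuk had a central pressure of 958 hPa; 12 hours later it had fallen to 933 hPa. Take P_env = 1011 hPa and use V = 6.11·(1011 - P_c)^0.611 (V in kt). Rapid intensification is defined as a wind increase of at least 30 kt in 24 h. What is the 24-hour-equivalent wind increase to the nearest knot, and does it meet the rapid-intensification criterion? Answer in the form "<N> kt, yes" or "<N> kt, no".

37 kt, yes

V₁: ΔP = 53, V ≈ 6.11 × 53^0.611 ≈ 69.12 kt.
V₂: ΔP = 78, V ≈ 6.11 × 78^0.611 ≈ 87.52 kt.
ΔV over 12 h = 18.40 kt → 24 h equivalent = 18.40 × 24/12 ≈ 36.80 kt.
37 kt ≥ 30 kt ⇒ rapid intensification.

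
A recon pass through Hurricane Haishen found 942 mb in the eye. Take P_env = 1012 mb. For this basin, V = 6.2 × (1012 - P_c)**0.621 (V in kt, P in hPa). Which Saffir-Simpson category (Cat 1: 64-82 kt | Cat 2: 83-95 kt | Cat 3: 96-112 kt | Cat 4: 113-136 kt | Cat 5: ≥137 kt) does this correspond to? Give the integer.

2

ΔP = 1012 − 942 = 70 mb.
V ≈ 6.2 × 70^0.621 = 6.2 × 13.99 ≈ 87 kt.
87 kt falls in the Category 2 band.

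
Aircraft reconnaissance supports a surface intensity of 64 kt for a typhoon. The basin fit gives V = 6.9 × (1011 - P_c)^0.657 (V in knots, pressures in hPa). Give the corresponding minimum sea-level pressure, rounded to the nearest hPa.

ΔP = (V / 6.9)^(1/0.657) = (64/6.9)^1.522.
64/6.9 = 9.275; 9.275^1.522 ≈ 29.67 hPa.
P_c = 1011 − 29.67 = 981.33 ≈ 981 hPa.

981 hPa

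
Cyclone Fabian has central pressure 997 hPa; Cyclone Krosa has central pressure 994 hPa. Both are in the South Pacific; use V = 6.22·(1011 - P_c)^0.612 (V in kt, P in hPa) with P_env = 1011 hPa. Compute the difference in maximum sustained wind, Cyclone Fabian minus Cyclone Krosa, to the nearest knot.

-4 kt

Cyclone Fabian: ΔP = 14; V ≈ 6.22 × 14^0.612 ≈ 31.28 kt.
Cyclone Krosa: ΔP = 17; V ≈ 6.22 × 17^0.612 ≈ 35.22 kt.
Difference ≈ 31.28 − 35.22 = -3.94 → -4 kt.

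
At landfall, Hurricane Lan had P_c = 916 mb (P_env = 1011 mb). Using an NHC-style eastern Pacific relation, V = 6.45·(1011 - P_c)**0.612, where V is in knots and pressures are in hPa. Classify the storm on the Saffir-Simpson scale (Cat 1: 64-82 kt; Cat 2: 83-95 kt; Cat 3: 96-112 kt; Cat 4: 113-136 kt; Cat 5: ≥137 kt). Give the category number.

3

ΔP = 1011 − 916 = 95 mb.
V ≈ 6.45 × 95^0.612 = 6.45 × 16.23 ≈ 105 kt.
105 kt falls in the Category 3 band.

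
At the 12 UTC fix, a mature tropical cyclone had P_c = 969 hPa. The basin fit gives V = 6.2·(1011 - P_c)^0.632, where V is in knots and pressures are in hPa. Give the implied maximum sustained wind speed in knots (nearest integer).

66 kt

ΔP = 1011 − 969 = 42 hPa.
42^0.632 ≈ 10.614.
V ≈ 6.2 × 10.614 ≈ 65.8 kt.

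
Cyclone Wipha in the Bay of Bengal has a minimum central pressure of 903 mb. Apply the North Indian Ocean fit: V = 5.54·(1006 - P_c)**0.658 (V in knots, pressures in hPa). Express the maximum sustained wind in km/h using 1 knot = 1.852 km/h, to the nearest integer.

ΔP = 1006 − 903 = 103 mb.
V ≈ 5.54 × 103^0.658 = 5.54 × 21.108 ≈ 116.938 kt.
116.938 × 1.852 ≈ 216.57 km/h → 217 km/h.

217 km/h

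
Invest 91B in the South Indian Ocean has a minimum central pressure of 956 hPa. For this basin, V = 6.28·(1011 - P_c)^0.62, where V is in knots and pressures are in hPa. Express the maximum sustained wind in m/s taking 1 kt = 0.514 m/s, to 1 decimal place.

ΔP = 1011 − 956 = 55 hPa.
V ≈ 6.28 × 55^0.62 = 6.28 × 11.996 ≈ 75.333 kt.
75.333 × 0.514 ≈ 38.72 m/s → 38.7 m/s.

38.7 m/s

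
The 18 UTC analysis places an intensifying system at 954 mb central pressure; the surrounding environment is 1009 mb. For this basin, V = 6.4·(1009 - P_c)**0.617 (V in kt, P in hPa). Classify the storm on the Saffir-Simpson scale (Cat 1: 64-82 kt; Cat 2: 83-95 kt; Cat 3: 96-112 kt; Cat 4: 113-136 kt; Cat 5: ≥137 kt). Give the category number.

ΔP = 1009 − 954 = 55 mb.
V ≈ 6.4 × 55^0.617 = 6.4 × 11.85 ≈ 76 kt.
76 kt falls in the Category 1 band.

1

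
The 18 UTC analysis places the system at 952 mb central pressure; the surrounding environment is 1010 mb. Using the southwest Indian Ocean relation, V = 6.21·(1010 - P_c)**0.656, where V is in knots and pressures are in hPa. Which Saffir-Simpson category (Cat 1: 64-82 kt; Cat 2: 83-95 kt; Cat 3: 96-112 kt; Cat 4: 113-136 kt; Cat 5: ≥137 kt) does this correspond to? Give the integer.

2

ΔP = 1010 − 952 = 58 mb.
V ≈ 6.21 × 58^0.656 = 6.21 × 14.35 ≈ 89 kt.
89 kt falls in the Category 2 band.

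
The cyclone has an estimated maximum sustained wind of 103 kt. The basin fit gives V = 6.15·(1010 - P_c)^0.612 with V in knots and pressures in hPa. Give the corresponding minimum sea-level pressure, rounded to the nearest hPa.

ΔP = (V / 6.15)^(1/0.612) = (103/6.15)^1.634.
103/6.15 = 16.748; 16.748^1.634 ≈ 99.99 hPa.
P_c = 1010 − 99.99 = 910.01 ≈ 910 hPa.

910 hPa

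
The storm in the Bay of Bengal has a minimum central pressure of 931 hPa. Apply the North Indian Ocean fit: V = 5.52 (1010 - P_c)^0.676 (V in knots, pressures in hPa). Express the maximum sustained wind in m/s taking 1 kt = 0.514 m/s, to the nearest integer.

ΔP = 1010 − 931 = 79 hPa.
V ≈ 5.52 × 79^0.676 = 5.52 × 19.178 ≈ 105.861 kt.
105.861 × 0.514 ≈ 54.41 m/s → 54 m/s.

54 m/s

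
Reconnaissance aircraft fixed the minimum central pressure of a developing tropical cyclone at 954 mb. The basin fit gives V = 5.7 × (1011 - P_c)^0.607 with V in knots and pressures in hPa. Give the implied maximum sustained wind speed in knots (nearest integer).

ΔP = 1011 − 954 = 57 mb.
57^0.607 ≈ 11.636.
V ≈ 5.7 × 11.636 ≈ 66.3 kt.

66 kt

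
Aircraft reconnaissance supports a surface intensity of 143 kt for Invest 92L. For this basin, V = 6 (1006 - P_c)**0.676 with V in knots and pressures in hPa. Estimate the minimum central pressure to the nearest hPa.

897 hPa

ΔP = (V / 6)^(1/0.676) = (143/6)^1.479.
143/6 = 23.833; 23.833^1.479 ≈ 108.96 hPa.
P_c = 1006 − 108.96 = 897.04 ≈ 897 hPa.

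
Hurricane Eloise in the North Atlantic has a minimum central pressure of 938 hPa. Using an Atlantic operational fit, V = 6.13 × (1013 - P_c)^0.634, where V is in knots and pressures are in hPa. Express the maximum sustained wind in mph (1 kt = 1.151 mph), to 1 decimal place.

109.0 mph

ΔP = 1013 − 938 = 75 hPa.
V ≈ 6.13 × 75^0.634 = 6.13 × 15.445 ≈ 94.678 kt.
94.678 × 1.151 ≈ 108.97 mph → 109.0 mph.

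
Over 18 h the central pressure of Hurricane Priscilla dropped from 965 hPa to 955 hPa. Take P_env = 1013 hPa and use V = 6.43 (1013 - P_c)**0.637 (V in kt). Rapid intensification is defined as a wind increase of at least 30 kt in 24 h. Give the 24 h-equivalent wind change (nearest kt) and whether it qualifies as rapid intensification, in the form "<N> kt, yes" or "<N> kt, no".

13 kt, no

V₁: ΔP = 48, V ≈ 6.43 × 48^0.637 ≈ 75.71 kt.
V₂: ΔP = 58, V ≈ 6.43 × 58^0.637 ≈ 85.41 kt.
ΔV over 18 h = 9.70 kt → 24 h equivalent = 9.70 × 24/18 ≈ 12.93 kt.
13 kt < 30 kt ⇒ not rapid intensification.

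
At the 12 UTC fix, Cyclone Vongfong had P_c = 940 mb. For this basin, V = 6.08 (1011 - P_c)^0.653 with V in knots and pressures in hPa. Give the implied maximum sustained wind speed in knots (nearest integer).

98 kt

ΔP = 1011 − 940 = 71 mb.
71^0.653 ≈ 16.176.
V ≈ 6.08 × 16.176 ≈ 98.4 kt.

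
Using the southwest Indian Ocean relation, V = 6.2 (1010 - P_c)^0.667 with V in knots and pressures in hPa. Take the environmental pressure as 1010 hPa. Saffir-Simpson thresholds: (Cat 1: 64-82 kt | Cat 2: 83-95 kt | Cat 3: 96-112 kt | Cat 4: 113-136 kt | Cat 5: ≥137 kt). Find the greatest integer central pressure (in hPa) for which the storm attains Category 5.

906 hPa

Category 5 begins at V = 137 kt.
Required ΔP = (137/6.2)^(1/0.667) = 22.097^1.499 ≈ 103.63 hPa.
P_c ≤ 1010 − 103.63 = 906.37, so the highest integer P_c is 906 hPa.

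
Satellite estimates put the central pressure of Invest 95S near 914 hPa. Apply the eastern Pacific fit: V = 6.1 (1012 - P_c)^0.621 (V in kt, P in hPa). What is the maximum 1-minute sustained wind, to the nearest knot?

ΔP = 1012 − 914 = 98 hPa.
98^0.621 ≈ 17.241.
V ≈ 6.1 × 17.241 ≈ 105.2 kt.

105 kt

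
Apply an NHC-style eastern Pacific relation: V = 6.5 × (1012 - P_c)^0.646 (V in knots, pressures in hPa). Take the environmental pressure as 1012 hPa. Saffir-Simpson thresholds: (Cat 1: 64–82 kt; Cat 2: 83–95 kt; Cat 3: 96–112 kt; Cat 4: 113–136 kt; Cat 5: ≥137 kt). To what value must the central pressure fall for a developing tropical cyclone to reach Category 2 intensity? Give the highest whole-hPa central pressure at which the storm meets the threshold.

Category 2 begins at V = 83 kt.
Required ΔP = (83/6.5)^(1/0.646) = 12.769^1.548 ≈ 51.56 hPa.
P_c ≤ 1012 − 51.56 = 960.44, so the highest integer P_c is 960 hPa.

960 hPa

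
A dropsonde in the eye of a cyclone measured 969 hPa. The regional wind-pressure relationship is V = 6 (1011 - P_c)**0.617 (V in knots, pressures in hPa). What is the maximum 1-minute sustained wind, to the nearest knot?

60 kt

ΔP = 1011 − 969 = 42 hPa.
42^0.617 ≈ 10.036.
V ≈ 6 × 10.036 ≈ 60.2 kt.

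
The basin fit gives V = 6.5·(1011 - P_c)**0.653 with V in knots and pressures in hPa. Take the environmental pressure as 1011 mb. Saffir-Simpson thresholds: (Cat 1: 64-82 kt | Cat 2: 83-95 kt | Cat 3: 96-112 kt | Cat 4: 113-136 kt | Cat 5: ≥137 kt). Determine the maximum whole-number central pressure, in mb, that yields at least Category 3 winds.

949 mb

Category 3 begins at V = 96 kt.
Required ΔP = (96/6.5)^(1/0.653) = 14.769^1.531 ≈ 61.77 mb.
P_c ≤ 1011 − 61.77 = 949.23, so the highest integer P_c is 949 mb.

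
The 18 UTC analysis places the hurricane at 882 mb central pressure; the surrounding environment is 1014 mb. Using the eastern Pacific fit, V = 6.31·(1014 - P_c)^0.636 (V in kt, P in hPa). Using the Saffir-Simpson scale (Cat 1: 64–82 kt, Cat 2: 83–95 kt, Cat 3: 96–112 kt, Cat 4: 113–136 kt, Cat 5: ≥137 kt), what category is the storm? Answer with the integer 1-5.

5

ΔP = 1014 − 882 = 132 mb.
V ≈ 6.31 × 132^0.636 = 6.31 × 22.32 ≈ 141 kt.
141 kt falls in the Category 5 band.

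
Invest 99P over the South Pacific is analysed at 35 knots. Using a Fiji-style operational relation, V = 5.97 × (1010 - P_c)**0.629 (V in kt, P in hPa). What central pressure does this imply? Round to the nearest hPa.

993 hPa

ΔP = (V / 5.97)^(1/0.629) = (35/5.97)^1.590.
35/5.97 = 5.863; 5.863^1.590 ≈ 16.64 hPa.
P_c = 1010 − 16.64 = 993.36 ≈ 993 hPa.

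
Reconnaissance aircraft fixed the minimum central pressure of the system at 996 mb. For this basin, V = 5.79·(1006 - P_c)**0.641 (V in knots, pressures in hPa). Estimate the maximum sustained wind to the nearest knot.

ΔP = 1006 − 996 = 10 mb.
10^0.641 ≈ 4.375.
V ≈ 5.79 × 4.375 ≈ 25.3 kt.

25 kt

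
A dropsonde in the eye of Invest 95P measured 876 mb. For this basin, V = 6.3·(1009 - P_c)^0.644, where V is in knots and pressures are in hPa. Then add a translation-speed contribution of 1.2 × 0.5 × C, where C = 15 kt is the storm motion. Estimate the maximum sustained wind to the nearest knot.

156 kt

ΔP = 1009 − 876 = 133 mb.
133^0.644 ≈ 23.322.
V ≈ 6.3 × 23.322 ≈ 146.9 kt.
Translation term: 1.2 × 0.5 × 15 = 9 kt.
Corrected V ≈ 155.9 kt → 156 kt.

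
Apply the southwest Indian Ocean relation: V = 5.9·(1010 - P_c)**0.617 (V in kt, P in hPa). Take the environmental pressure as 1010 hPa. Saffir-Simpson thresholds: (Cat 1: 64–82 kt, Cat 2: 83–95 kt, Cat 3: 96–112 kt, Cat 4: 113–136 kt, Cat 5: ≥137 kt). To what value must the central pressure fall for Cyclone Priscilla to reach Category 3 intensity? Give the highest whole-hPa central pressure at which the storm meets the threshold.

Category 3 begins at V = 96 kt.
Required ΔP = (96/5.9)^(1/0.617) = 16.271^1.621 ≈ 91.92 hPa.
P_c ≤ 1010 − 91.92 = 918.08, so the highest integer P_c is 918 hPa.

918 hPa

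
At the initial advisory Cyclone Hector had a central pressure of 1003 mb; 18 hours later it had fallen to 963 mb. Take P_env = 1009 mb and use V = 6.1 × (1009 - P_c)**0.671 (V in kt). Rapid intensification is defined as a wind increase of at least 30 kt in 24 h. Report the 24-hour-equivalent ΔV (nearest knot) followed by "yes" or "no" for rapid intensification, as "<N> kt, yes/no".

79 kt, yes

V₁: ΔP = 6, V ≈ 6.1 × 6^0.671 ≈ 20.30 kt.
V₂: ΔP = 46, V ≈ 6.1 × 46^0.671 ≈ 79.62 kt.
ΔV over 18 h = 59.32 kt → 24 h equivalent = 59.32 × 24/18 ≈ 79.09 kt.
79 kt ≥ 30 kt ⇒ rapid intensification.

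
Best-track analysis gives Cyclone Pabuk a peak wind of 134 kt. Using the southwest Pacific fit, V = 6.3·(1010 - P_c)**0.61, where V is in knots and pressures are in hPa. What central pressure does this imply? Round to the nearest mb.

860 mb

ΔP = (V / 6.3)^(1/0.61) = (134/6.3)^1.639.
134/6.3 = 21.270; 21.270^1.639 ≈ 150.20 mb.
P_c = 1010 − 150.20 = 859.80 ≈ 860 mb.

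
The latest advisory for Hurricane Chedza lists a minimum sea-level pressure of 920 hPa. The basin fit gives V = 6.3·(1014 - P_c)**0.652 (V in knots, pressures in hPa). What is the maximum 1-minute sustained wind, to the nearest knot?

ΔP = 1014 − 920 = 94 hPa.
94^0.652 ≈ 19.341.
V ≈ 6.3 × 19.341 ≈ 121.8 kt.

122 kt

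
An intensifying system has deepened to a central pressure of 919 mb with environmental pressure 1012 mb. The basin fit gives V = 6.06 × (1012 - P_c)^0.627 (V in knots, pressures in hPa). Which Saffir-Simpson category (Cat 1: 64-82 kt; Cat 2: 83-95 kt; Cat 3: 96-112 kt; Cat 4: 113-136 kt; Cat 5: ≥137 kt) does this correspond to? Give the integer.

ΔP = 1012 − 919 = 93 mb.
V ≈ 6.06 × 93^0.627 = 6.06 × 17.15 ≈ 104 kt.
104 kt falls in the Category 3 band.

3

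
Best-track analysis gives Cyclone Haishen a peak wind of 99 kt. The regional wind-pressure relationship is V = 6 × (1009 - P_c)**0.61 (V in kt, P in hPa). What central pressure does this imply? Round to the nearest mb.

ΔP = (V / 6)^(1/0.61) = (99/6)^1.639.
99/6 = 16.500; 16.500^1.639 ≈ 99.05 mb.
P_c = 1009 − 99.05 = 909.95 ≈ 910 mb.

910 mb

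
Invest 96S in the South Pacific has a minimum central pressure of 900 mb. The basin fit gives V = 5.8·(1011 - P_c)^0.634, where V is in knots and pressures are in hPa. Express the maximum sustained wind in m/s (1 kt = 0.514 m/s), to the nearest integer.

59 m/s

ΔP = 1011 − 900 = 111 mb.
V ≈ 5.8 × 111^0.634 = 5.8 × 19.803 ≈ 114.858 kt.
114.858 × 0.514 ≈ 59.04 m/s → 59 m/s.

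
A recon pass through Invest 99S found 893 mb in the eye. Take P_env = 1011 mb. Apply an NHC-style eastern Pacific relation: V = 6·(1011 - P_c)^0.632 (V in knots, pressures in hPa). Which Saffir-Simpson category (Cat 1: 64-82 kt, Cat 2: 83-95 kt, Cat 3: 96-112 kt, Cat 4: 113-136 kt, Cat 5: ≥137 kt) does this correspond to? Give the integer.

4

ΔP = 1011 − 893 = 118 mb.
V ≈ 6 × 118^0.632 = 6 × 20.39 ≈ 122 kt.
122 kt falls in the Category 4 band.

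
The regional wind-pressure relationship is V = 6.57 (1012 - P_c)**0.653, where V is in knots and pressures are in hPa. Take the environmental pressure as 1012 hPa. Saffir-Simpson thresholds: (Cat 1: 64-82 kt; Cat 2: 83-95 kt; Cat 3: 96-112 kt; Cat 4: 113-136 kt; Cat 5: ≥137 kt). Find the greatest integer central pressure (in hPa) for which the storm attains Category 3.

951 hPa

Category 3 begins at V = 96 kt.
Required ΔP = (96/6.57)^(1/0.653) = 14.612^1.531 ≈ 60.76 hPa.
P_c ≤ 1012 − 60.76 = 951.24, so the highest integer P_c is 951 hPa.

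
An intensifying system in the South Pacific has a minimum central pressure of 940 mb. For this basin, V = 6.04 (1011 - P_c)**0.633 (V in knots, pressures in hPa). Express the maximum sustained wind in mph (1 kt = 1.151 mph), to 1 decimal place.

103.3 mph

ΔP = 1011 − 940 = 71 mb.
V ≈ 6.04 × 71^0.633 = 6.04 × 14.854 ≈ 89.719 kt.
89.719 × 1.151 ≈ 103.27 mph → 103.3 mph.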